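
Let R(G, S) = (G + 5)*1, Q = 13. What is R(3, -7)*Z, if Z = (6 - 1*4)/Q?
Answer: 16/13 ≈ 1.2308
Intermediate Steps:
Z = 2/13 (Z = (6 - 1*4)/13 = (6 - 4)*(1/13) = 2*(1/13) = 2/13 ≈ 0.15385)
R(G, S) = 5 + G (R(G, S) = (5 + G)*1 = 5 + G)
R(3, -7)*Z = (5 + 3)*(2/13) = 8*(2/13) = 16/13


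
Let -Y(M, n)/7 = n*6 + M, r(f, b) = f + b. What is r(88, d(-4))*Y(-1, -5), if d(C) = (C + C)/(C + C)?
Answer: 19313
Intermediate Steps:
d(C) = 1 (d(C) = (2*C)/((2*C)) = (2*C)*(1/(2*C)) = 1)
r(f, b) = b + f
Y(M, n) = -42*n - 7*M (Y(M, n) = -7*(n*6 + M) = -7*(6*n + M) = -7*(M + 6*n) = -42*n - 7*M)
r(88, d(-4))*Y(-1, -5) = (1 + 88)*(-42*(-5) - 7*(-1)) = 89*(210 + 7) = 89*217 = 19313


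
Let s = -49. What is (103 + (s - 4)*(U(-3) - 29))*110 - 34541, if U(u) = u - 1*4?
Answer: 186669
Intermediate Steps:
U(u) = -4 + u (U(u) = u - 4 = -4 + u)
(103 + (s - 4)*(U(-3) - 29))*110 - 34541 = (103 + (-49 - 4)*((-4 - 3) - 29))*110 - 34541 = (103 - 53*(-7 - 29))*110 - 34541 = (103 - 53*(-36))*110 - 34541 = (103 + 1908)*110 - 34541 = 2011*110 - 34541 = 221210 - 34541 = 186669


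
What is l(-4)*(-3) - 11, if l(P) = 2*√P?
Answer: -11 - 12*I ≈ -11.0 - 12.0*I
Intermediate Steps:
l(-4)*(-3) - 11 = (2*√(-4))*(-3) - 11 = (2*(2*I))*(-3) - 11 = (4*I)*(-3) - 11 = -12*I - 11 = -11 - 12*I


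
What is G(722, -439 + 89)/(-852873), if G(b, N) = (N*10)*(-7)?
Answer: -3500/121839 ≈ -0.028726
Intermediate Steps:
G(b, N) = -70*N (G(b, N) = (10*N)*(-7) = -70*N)
G(722, -439 + 89)/(-852873) = -70*(-439 + 89)/(-852873) = -70*(-350)*(-1/852873) = 24500*(-1/852873) = -3500/121839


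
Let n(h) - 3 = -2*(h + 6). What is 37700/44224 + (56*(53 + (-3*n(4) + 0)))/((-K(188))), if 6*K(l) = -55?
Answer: 386859239/608080 ≈ 636.20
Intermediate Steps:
n(h) = -9 - 2*h (n(h) = 3 - 2*(h + 6) = 3 - 2*(6 + h) = 3 + (-12 - 2*h) = -9 - 2*h)
K(l) = -55/6 (K(l) = (1/6)*(-55) = -55/6)
37700/44224 + (56*(53 + (-3*n(4) + 0)))/((-K(188))) = 37700/44224 + (56*(53 + (-3*(-9 - 2*4) + 0)))/((-1*(-55/6))) = 37700*(1/44224) + (56*(53 + (-3*(-9 - 8) + 0)))/(55/6) = 9425/11056 + (56*(53 + (-3*(-17) + 0)))*(6/55) = 9425/11056 + (56*(53 + (51 + 0)))*(6/55) = 9425/11056 + (56*(53 + 51))*(6/55) = 9425/11056 + (56*104)*(6/55) = 9425/11056 + 5824*(6/55) = 9425/11056 + 34944/55 = 386859239/608080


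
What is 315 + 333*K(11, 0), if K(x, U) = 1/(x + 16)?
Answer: 982/3 ≈ 327.33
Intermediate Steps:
K(x, U) = 1/(16 + x)
315 + 333*K(11, 0) = 315 + 333/(16 + 11) = 315 + 333/27 = 315 + 333*(1/27) = 315 + 37/3 = 982/3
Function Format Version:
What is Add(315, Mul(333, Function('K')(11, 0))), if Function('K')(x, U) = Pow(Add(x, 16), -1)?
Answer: Rational(982, 3) ≈ 327.33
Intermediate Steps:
Function('K')(x, U) = Pow(Add(16, x), -1)
Add(315, Mul(333, Function('K')(11, 0))) = Add(315, Mul(333, Pow(Add(16, 11), -1))) = Add(315, Mul(333, Pow(27, -1))) = Add(315, Mul(333, Rational(1, 27))) = Add(315, Rational(37, 3)) = Rational(982, 3)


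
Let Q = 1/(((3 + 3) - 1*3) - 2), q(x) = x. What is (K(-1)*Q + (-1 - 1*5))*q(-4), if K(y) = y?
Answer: 28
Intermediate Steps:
Q = 1 (Q = 1/((6 - 3) - 2) = 1/(3 - 2) = 1/1 = 1)
(K(-1)*Q + (-1 - 1*5))*q(-4) = (-1*1 + (-1 - 1*5))*(-4) = (-1 + (-1 - 5))*(-4) = (-1 - 6)*(-4) = -7*(-4) = 28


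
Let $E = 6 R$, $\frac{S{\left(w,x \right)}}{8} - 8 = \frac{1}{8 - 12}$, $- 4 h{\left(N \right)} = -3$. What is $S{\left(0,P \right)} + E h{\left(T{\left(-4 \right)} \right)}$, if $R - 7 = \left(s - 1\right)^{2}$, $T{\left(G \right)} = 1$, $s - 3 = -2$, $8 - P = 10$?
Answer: $\frac{187}{2} \approx 93.5$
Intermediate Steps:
$P = -2$ ($P = 8 - 10 = -2$)
$s = 1$ ($s = 3 - 2 = 1$)
$h{\left(N \right)} = \frac{3}{4}$ ($h{\left(N \right)} = \left(- \frac{1}{4}\right) \left(-3\right) = \frac{3}{4}$)
$R = 7$ ($R = 7 + \left(1 - 1\right)^{2} = 7 + 0^{2} = 7 + 0 = 7$)
$S{\left(w,x \right)} = 62$ ($S{\left(w,x \right)} = 64 + \frac{8}{8 - 12} = 64 + \frac{8}{-4} = 64 + 8 \left(- \frac{1}{4}\right) = 64 - 2 = 62$)
$E = 42$ ($E = 6 \cdot 7 = 42$)
$S{\left(0,P \right)} + E h{\left(T{\left(-4 \right)} \right)} = 62 + 42 \cdot \frac{3}{4} = 62 + \frac{63}{2} = \frac{187}{2}$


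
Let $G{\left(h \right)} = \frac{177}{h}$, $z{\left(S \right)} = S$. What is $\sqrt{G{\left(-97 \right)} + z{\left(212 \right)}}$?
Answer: $\frac{\sqrt{1977539}}{97} \approx 14.497$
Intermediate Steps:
$\sqrt{G{\left(-97 \right)} + z{\left(212 \right)}} = \sqrt{\frac{177}{-97} + 212} = \sqrt{177 \left(- \frac{1}{97}\right) + 212} = \sqrt{- \frac{177}{97} + 212} = \sqrt{\frac{20387}{97}} = \frac{\sqrt{1977539}}{97}$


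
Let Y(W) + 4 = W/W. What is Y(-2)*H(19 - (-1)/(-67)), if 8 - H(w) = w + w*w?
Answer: 5001888/4489 ≈ 1114.3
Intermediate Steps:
Y(W) = -3 (Y(W) = -4 + W/W = -4 + 1 = -3)
H(w) = 8 - w - w² (H(w) = 8 - (w + w*w) = 8 - (w + w²) = 8 + (-w - w²) = 8 - w - w²)
Y(-2)*H(19 - (-1)/(-67)) = -3*(8 - (19 - (-1)/(-67)) - (19 - (-1)/(-67))²) = -3*(8 - (19 - (-1)*(-1)/67) - (19 - (-1)*(-1)/67)²) = -3*(8 - (19 - 1*1/67) - (19 - 1*1/67)²) = -3*(8 - (19 - 1/67) - (19 - 1/67)²) = -3*(8 - 1*1272/67 - (1272/67)²) = -3*(8 - 1272/67 - 1*1617984/4489) = -3*(8 - 1272/67 - 1617984/4489) = -3*(-1667296/4489) = 5001888/4489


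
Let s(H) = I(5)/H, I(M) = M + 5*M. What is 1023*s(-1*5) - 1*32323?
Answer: -38461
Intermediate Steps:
I(M) = 6*M
s(H) = 30/H (s(H) = (6*5)/H = 30/H)
1023*s(-1*5) - 1*32323 = 1023*(30/((-1*5))) - 1*32323 = 1023*(30/(-5)) - 32323 = 1023*(30*(-⅕)) - 32323 = 1023*(-6) - 32323 = -6138 - 32323 = -38461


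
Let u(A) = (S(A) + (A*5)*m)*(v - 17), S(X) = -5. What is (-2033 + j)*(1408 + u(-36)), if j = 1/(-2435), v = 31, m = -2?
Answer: -31573370568/2435 ≈ -1.2966e+7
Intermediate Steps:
u(A) = -70 - 140*A (u(A) = (-5 + (A*5)*(-2))*(31 - 17) = (-5 + (5*A)*(-2))*14 = (-5 - 10*A)*14 = -70 - 140*A)
j = -1/2435 ≈ -0.00041068
(-2033 + j)*(1408 + u(-36)) = (-2033 - 1/2435)*(1408 + (-70 - 140*(-36))) = -4950356*(1408 + (-70 + 5040))/2435 = -4950356*(1408 + 4970)/2435 = -4950356/2435*6378 = -31573370568/2435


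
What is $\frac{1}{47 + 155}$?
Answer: $\frac{1}{202} \approx 0.0049505$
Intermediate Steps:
$\frac{1}{47 + 155} = \frac{1}{202}$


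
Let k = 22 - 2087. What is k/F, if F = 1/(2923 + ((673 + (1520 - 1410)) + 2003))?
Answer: -11789085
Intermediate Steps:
k = -2065
F = 1/5709 (F = 1/(2923 + ((673 + 110) + 2003)) = 1/(2923 + (783 + 2003)) = 1/(2923 + 2786) = 1/5709 ≈ 0.00017516)
k/F = -2065/1/5709 = -2065*5709 = -11789085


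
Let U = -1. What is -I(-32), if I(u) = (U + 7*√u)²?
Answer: 1567 + 56*I*√2 ≈ 1567.0 + 79.196*I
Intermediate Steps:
I(u) = (-1 + 7*√u)²
-I(-32) = -(-1 + 7*√(-32))² = -(-1 + 7*(4*I*√2))² = -(-1 + 28*I*√2)²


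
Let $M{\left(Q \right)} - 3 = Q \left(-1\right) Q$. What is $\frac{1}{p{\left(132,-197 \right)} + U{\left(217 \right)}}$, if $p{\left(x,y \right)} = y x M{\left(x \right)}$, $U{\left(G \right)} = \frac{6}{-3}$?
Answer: $\frac{1}{453015682} \approx 2.2074 \cdot 10^{-9}$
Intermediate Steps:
$M{\left(Q \right)} = 3 - Q^{2}$ ($M{\left(Q \right)} = 3 + Q \left(-1\right) Q = 3 + - Q Q = 3 - Q^{2}$)
$U{\left(G \right)} = -2$ ($U{\left(G \right)} = 6 \left(- \frac{1}{3}\right) = -2$)
$p{\left(x,y \right)} = x y \left(3 - x^{2}\right)$ ($p{\left(x,y \right)} = y x \left(3 - x^{2}\right) = x y \left(3 - x^{2}\right)$)
$\frac{1}{p{\left(132,-197 \right)} + U{\left(217 \right)}} = \frac{1}{132 \left(-197\right) \left(3 - 132^{2}\right) - 2} = \frac{1}{132 \left(-197\right) \left(3 - 17424\right) - 2} = \frac{1}{132 \left(-197\right) \left(-17421\right) - 2} = \frac{1}{453015684 - 2} = \frac{1}{453015682}$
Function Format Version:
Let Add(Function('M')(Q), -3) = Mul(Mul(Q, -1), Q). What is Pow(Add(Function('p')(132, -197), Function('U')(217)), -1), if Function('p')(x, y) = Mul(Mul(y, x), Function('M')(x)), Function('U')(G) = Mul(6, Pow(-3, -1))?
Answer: Rational(1, 453015682) ≈ 2.2074e-9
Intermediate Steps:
Function('M')(Q) = Add(3, Mul(-1, Pow(Q, 2))) (Function('M')(Q) = Add(3, Mul(Mul(Q, -1), Q)) = Add(3, Mul(Mul(-1, Q), Q)) = Add(3, Mul(-1, Pow(Q, 2))))
Function('U')(G) = -2 (Function('U')(G) = Mul(6, Rational(-1, 3)) = -2)
Function('p')(x, y) = Mul(x, y, Add(3, Mul(-1, Pow(x, 2)))) (Function('p')(x, y) = Mul(Mul(y, x), Add(3, Mul(-1, Pow(x, 2)))) = Mul(Mul(x, y), Add(3, Mul(-1, Pow(x, 2)))) = Mul(x, y, Add(3, Mul(-1, Pow(x, 2)))))
Pow(Add(Function('p')(132, -197), Function('U')(217)), -1) = Pow(Add(Mul(132, -197, Add(3, Mul(-1, Pow(132, 2)))), -2), -1) = Pow(Add(Mul(132, -197, Add(3, Mul(-1, 17424))), -2), -1) = Pow(Add(Mul(132, -197, Add(3, -17424)), -2), -1) = Pow(Add(Mul(132, -197, -17421), -2), -1) = Pow(Add(453015684, -2), -1) = Pow(453015682, -1) = Rational(1, 453015682)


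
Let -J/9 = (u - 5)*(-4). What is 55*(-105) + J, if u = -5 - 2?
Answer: -6207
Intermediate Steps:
u = -7
J = -432 (J = -9*(-7 - 5)*(-4) = -(-108)*(-4) = -9*48 = -432)
55*(-105) + J = 55*(-105) - 432 = -5775 - 432 = -6207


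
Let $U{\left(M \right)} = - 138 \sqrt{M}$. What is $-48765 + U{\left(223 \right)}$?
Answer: $-48765 - 138 \sqrt{223} \approx -50826.0$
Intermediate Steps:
$-48765 + U{\left(223 \right)} = -48765 - 138 \sqrt{223}$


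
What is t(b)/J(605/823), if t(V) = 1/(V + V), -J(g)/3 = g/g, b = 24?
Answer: -1/144 ≈ -0.0069444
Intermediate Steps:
J(g) = -3 (J(g) = -3*g/g = -3*1 = -3)
t(V) = 1/(2*V)
t(b)/J(605/823) = ((½)/24)/(-3) = ((½)*(1/24))*(-⅓) = (1/48)*(-⅓) = -1/144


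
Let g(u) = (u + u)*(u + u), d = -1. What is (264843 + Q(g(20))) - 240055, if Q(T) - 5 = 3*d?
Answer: 24790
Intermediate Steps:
g(u) = 4*u² (g(u) = (2*u)*(2*u) = 4*u²)
Q(T) = 2 (Q(T) = 5 + 3*(-1) = 5 - 3 = 2)
(264843 + Q(g(20))) - 240055 = (264843 + 2) - 240055 = 264845 - 240055 = 24790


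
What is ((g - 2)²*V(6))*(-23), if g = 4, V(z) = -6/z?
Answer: 92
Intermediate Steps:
((g - 2)²*V(6))*(-23) = ((4 - 2)²*(-6/6))*(-23) = (2²*(-6*⅙))*(-23) = (4*(-1))*(-23) = -4*(-23) = 92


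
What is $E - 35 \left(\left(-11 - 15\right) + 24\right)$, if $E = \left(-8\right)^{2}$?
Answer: $134$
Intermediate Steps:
$E = 64$
$E - 35 \left(\left(-11 - 15\right) + 24\right) = 64 - 35 \left(\left(-11 - 15\right) + 24\right) = 64 - 35 \left(-26 + 24\right) = 64 - -70 = 64 + 70 = 134$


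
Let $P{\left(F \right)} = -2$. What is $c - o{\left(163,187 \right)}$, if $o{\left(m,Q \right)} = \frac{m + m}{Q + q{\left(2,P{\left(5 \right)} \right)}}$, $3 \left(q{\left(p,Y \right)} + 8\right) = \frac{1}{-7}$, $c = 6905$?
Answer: $\frac{12971072}{1879} \approx 6903.2$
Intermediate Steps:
$q{\left(p,Y \right)} = - \frac{169}{21}$ ($q{\left(p,Y \right)} = -8 + \frac{1}{3 \left(-7\right)} = -8 + \frac{1}{3} \left(- \frac{1}{7}\right) = -8 - \frac{1}{21} = - \frac{169}{21}$)
$o{\left(m,Q \right)} = \frac{2 m}{- \frac{169}{21} + Q}$ ($o{\left(m,Q \right)} = \frac{m + m}{Q - \frac{169}{21}} = \frac{2 m}{- \frac{169}{21} + Q}$)
$c - o{\left(163,187 \right)} = 6905 - 42 \cdot 163 \frac{1}{-169 + 21 \cdot 187} = 6905 - 42 \cdot 163 \frac{1}{-169 + 3927} = 6905 - 42 \cdot 163 \cdot \frac{1}{3758} = 6905 - \frac{3423}{1879} = \frac{12971072}{1879}$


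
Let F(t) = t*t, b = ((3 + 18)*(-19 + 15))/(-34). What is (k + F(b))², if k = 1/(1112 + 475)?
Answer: 7838639259049/210353401449 ≈ 37.264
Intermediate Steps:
b = 42/17 (b = (21*(-4))*(-1/34) = -84*(-1/34) = 42/17 ≈ 2.4706)
k = 1/1587 ≈ 0.00063012
F(t) = t²
(k + F(b))² = (1/1587 + (42/17)²)² = (1/1587 + 1764/289)² = (2799757/458643)² = 7838639259049/210353401449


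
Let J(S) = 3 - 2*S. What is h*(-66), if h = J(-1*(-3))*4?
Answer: 792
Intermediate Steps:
h = -12 (h = (3 - (-2)*(-3))*4 = (3 - 2*3)*4 = (3 - 6)*4 = -3*4 = -12)
h*(-66) = -12*(-66) = 792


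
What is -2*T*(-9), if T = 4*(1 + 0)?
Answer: 72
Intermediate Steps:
T = 4 (T = 4*1 = 4)
-2*T*(-9) = -2*4*(-9) = -8*(-9) = 72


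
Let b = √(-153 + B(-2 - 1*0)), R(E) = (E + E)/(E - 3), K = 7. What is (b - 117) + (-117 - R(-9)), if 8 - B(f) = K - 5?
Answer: -471/2 + 7*I*√3 ≈ -235.5 + 12.124*I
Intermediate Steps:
R(E) = 2*E/(-3 + E) (R(E) = (2*E)/(-3 + E) = 2*E/(-3 + E))
B(f) = 6 (B(f) = 8 - (7 - 5) = 8 - 1*2 = 8 - 2 = 6)
b = 7*I*√3 (b = √(-153 + 6) = √(-147) = 7*I*√3 ≈ 12.124*I)
(b - 117) + (-117 - R(-9)) = (7*I*√3 - 117) + (-117 - 2*(-9)/(-3 - 9)) = (-117 + 7*I*√3) + (-117 - 2*(-9)/(-12)) = (-117 + 7*I*√3) + (-117 - 2*(-9)*(-1)/12) = (-117 + 7*I*√3) + (-117 - 1*3/2) = (-117 + 7*I*√3) + (-117 - 3/2) = (-117 + 7*I*√3) - 237/2 = -471/2 + 7*I*√3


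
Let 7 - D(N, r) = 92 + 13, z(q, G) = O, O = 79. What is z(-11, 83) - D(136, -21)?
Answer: 177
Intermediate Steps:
z(q, G) = 79
D(N, r) = -98 (D(N, r) = 7 - (92 + 13) = 7 - 1*105 = 7 - 105 = -98)
z(-11, 83) - D(136, -21) = 79 - 1*(-98) = 79 + 98 = 177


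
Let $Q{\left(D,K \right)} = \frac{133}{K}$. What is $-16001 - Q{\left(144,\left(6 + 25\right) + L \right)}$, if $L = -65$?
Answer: $- \frac{543901}{34} \approx -15997.0$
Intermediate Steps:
$-16001 - Q{\left(144,\left(6 + 25\right) + L \right)} = -16001 - \frac{133}{\left(6 + 25\right) - 65} = -16001 - \frac{133}{31 - 65} = -16001 - \frac{133}{-34} = -16001 - 133 \left(- \frac{1}{34}\right) = -16001 - - \frac{133}{34} = -16001 + \frac{133}{34} = - \frac{543901}{34}$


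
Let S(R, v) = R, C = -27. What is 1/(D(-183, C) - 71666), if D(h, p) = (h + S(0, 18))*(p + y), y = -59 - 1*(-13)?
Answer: -1/58307 ≈ -1.7151e-5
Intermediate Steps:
y = -46 (y = -59 + 13 = -46)
D(h, p) = h*(-46 + p) (D(h, p) = (h + 0)*(p - 46) = h*(-46 + p))
1/(D(-183, C) - 71666) = 1/(-183*(-46 - 27) - 71666) = 1/(-183*(-73) - 71666) = 1/(13359 - 71666) = 1/(-58307) = -1/58307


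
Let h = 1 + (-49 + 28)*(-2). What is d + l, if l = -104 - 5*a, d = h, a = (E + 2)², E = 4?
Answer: -241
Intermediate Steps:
a = 36 (a = (4 + 2)² = 6² = 36)
h = 43 (h = 1 - 21*(-2) = 1 + 42 = 43)
d = 43
l = -284 (l = -104 - 5*36 = -104 - 180 = -284)
d + l = 43 - 284 = -241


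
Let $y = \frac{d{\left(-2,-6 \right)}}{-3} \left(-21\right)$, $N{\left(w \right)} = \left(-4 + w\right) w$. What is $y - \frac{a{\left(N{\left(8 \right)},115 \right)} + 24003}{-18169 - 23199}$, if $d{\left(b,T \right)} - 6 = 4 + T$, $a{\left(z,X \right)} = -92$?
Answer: $\frac{1182215}{41368} \approx 28.578$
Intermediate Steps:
$N{\left(w \right)} = w \left(-4 + w\right)$
$d{\left(b,T \right)} = 10 + T$ ($d{\left(b,T \right)} = 6 + \left(4 + T\right) = 10 + T$)
$y = 28$ ($y = \frac{10 - 6}{-3} \left(-21\right) = \left(- \frac{1}{3}\right) 4 \left(-21\right) = \left(- \frac{4}{3}\right) \left(-21\right) = 28$)
$y - \frac{a{\left(N{\left(8 \right)},115 \right)} + 24003}{-18169 - 23199} = 28 - \frac{-92 + 24003}{-18169 - 23199} = 28 - \frac{23911}{-41368} = 28 - 23911 \left(- \frac{1}{41368}\right) = 28 - - \frac{23911}{41368} = 28 + \frac{23911}{41368} = \frac{1182215}{41368}$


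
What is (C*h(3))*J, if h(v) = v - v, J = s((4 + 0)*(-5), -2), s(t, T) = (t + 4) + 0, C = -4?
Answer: 0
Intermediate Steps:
s(t, T) = 4 + t (s(t, T) = (4 + t) + 0 = 4 + t)
J = -16 (J = 4 + (4 + 0)*(-5) = 4 + 4*(-5) = 4 - 20 = -16)
h(v) = 0
(C*h(3))*J = -4*0*(-16) = 0*(-16) = 0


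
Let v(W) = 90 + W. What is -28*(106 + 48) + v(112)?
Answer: -4110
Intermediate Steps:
-28*(106 + 48) + v(112) = -28*(106 + 48) + (90 + 112) = -28*154 + 202 = -4312 + 202 = -4110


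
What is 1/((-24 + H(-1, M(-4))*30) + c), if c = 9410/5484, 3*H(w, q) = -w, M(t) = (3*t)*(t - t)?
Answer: -2742/33683 ≈ -0.081406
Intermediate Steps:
M(t) = 0 (M(t) = (3*t)*0 = 0)
H(w, q) = -w/3 (H(w, q) = (-w)/3 = -w/3)
c = 4705/2742 (c = 9410*(1/5484) = 4705/2742 ≈ 1.7159)
1/((-24 + H(-1, M(-4))*30) + c) = 1/((-24 - ⅓*(-1)*30) + 4705/2742) = 1/((-24 + (⅓)*30) + 4705/2742) = 1/((-24 + 10) + 4705/2742) = 1/(-14 + 4705/2742) = 1/(-33683/2742) = -2742/33683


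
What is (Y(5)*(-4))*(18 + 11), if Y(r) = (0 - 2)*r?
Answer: 1160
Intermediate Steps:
Y(r) = -2*r
(Y(5)*(-4))*(18 + 11) = (-2*5*(-4))*(18 + 11) = -10*(-4)*29 = 40*29 = 1160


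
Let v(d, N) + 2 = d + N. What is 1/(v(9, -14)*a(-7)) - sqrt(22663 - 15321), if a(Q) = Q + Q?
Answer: 1/98 - sqrt(7342) ≈ -85.675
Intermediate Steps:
a(Q) = 2*Q
v(d, N) = -2 + N + d (v(d, N) = -2 + (d + N) = -2 + (N + d) = -2 + N + d)
1/(v(9, -14)*a(-7)) - sqrt(22663 - 15321) = 1/((-2 - 14 + 9)*(2*(-7))) - sqrt(22663 - 15321) = 1/(-7*(-14)) - sqrt(7342) = 1/98 - sqrt(7342)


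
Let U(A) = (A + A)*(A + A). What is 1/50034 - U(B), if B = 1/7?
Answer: -200087/2451666 ≈ -0.081613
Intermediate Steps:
B = ⅐ ≈ 0.14286
U(A) = 4*A² (U(A) = (2*A)*(2*A) = 4*A²)
1/50034 - U(B) = 1/50034 - 4*(⅐)² = 1/50034 - 4/49 = -200087/2451666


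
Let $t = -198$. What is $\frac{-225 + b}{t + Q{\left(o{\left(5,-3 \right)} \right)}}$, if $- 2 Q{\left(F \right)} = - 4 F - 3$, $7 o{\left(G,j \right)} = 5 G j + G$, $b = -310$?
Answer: $\frac{1070}{433} \approx 2.4711$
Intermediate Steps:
$o{\left(G,j \right)} = \frac{G}{7} + \frac{5 G j}{7}$ ($o{\left(G,j \right)} = \frac{5 G j + G}{7} = \frac{G + 5 G j}{7} = \frac{G}{7} + \frac{5 G j}{7}$)
$Q{\left(F \right)} = \frac{3}{2} + 2 F$ ($Q{\left(F \right)} = - \frac{- 4 F - 3}{2} = - \frac{-3 - 4 F}{2} = \frac{3}{2} + 2 F$)
$\frac{-225 + b}{t + Q{\left(o{\left(5,-3 \right)} \right)}} = \frac{-225 - 310}{-198 + \left(\frac{3}{2} + 2 \cdot \frac{1}{7} \cdot 5 \left(1 + 5 \left(-3\right)\right)\right)} = - \frac{535}{-198 + \left(\frac{3}{2} + 2 \cdot \frac{1}{7} \cdot 5 \left(1 - 15\right)\right)} = - \frac{535}{-198 + \left(\frac{3}{2} + 2 \cdot \frac{1}{7} \cdot 5 \left(-14\right)\right)} = - \frac{535}{-198 + \left(\frac{3}{2} + 2 \left(-10\right)\right)} = - \frac{535}{-198 + \left(\frac{3}{2} - 20\right)} = - \frac{535}{-198 - \frac{37}{2}} = - \frac{535}{- \frac{433}{2}} = \left(-535\right) \left(- \frac{2}{433}\right) = \frac{1070}{433}$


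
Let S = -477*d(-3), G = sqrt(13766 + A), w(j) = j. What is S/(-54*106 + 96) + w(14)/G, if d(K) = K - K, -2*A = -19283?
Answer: 14*sqrt(93630)/46815 ≈ 0.091506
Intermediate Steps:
A = 19283/2 (A = -1/2*(-19283) = 19283/2 ≈ 9641.5)
d(K) = 0
G = sqrt(93630)/2 (G = sqrt(13766 + 19283/2) = sqrt(46815/2) = sqrt(93630)/2 ≈ 153.00)
S = 0 (S = -477*0 = 0)
S/(-54*106 + 96) + w(14)/G = 0/(-54*106 + 96) + 14/((sqrt(93630)/2)) = 0/(-5724 + 96) + 14*(sqrt(93630)/46815) = 0/(-5628) + 14*sqrt(93630)/46815 = 0*(-1/5628) + 14*sqrt(93630)/46815 = 0 + 14*sqrt(93630)/46815 = 14*sqrt(93630)/46815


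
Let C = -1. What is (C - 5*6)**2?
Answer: 961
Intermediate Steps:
(C - 5*6)**2 = (-1 - 5*6)**2 = (-1 - 30)**2 = (-31)**2 = 961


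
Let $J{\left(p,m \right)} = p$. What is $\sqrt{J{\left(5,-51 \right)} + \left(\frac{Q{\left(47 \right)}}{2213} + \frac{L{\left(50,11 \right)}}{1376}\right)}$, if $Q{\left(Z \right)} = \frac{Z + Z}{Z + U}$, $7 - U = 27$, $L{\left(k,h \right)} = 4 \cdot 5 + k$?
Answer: $\frac{\sqrt{59293400757369}}{3425724} \approx 2.2478$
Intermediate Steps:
$L{\left(k,h \right)} = 20 + k$
$U = -20$ ($U = 7 - 27 = -20$)
$Q{\left(Z \right)} = \frac{2 Z}{-20 + Z}$ ($Q{\left(Z \right)} = \frac{Z + Z}{Z - 20} = \frac{2 Z}{-20 + Z}$)
$\sqrt{J{\left(5,-51 \right)} + \left(\frac{Q{\left(47 \right)}}{2213} + \frac{L{\left(50,11 \right)}}{1376}\right)} = \sqrt{5 + \left(\frac{2 \cdot 47 \frac{1}{-20 + 47}}{2213} + \frac{20 + 50}{1376}\right)} = \sqrt{5 + \left(2 \cdot 47 \cdot \frac{1}{27} \cdot \frac{1}{2213} + 70 \cdot \frac{1}{1376}\right)} = \sqrt{5 + \left(2 \cdot 47 \cdot \frac{1}{27} \cdot \frac{1}{2213} + \frac{35}{688}\right)} = \sqrt{5 + \left(\frac{94}{27} \cdot \frac{1}{2213} + \frac{35}{688}\right)} = \sqrt{5 + \left(\frac{94}{59751} + \frac{35}{688}\right)} = \sqrt{5 + \frac{2155957}{41108688}} = \sqrt{\frac{207699397}{41108688}} = \frac{\sqrt{59293400757369}}{3425724}$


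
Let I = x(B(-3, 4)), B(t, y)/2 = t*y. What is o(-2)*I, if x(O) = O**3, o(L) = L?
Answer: 27648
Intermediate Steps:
B(t, y) = 2*t*y (B(t, y) = 2*(t*y) = 2*t*y)
I = -13824 (I = (2*(-3)*4)**3 = (-24)**3 = -13824)
o(-2)*I = -2*(-13824) = 27648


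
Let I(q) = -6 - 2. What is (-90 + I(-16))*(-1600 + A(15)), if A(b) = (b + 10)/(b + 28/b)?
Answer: 39633650/253 ≈ 1.5665e+5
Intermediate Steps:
A(b) = (10 + b)/(b + 28/b)
I(q) = -8
(-90 + I(-16))*(-1600 + A(15)) = (-90 - 8)*(-1600 + 15*(10 + 15)/(28 + 15²)) = -98*(-1600 + 15*25/(28 + 225)) = -98*(-1600 + 15*25/253) = -98*(-1600 + 15*(1/253)*25) = -98*(-1600 + 375/253) = -98*(-404425/253) = 39633650/253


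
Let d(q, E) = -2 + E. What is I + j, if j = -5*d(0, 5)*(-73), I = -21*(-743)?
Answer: 16698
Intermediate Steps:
I = 15603
j = 1095 (j = -5*(-2 + 5)*(-73) = -5*3*(-73) = -15*(-73) = 1095)
I + j = 15603 + 1095 = 16698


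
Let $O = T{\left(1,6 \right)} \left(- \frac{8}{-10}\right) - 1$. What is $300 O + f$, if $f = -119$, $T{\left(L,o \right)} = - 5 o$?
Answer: $-7619$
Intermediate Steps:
$O = -25$ ($O = \left(-5\right) 6 \left(- \frac{8}{-10}\right) - 1 = - 30 \left(\left(-8\right) \left(- \frac{1}{10}\right)\right) - 1 = \left(-30\right) \frac{4}{5} - 1 = -24 - 1 = -25$)
$300 O + f = 300 \left(-25\right) - 119 = -7500 - 119 = -7619$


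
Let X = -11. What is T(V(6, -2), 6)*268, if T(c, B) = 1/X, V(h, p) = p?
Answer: -268/11 ≈ -24.364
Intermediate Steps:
T(c, B) = -1/11 (T(c, B) = 1/(-11) = -1/11)
T(V(6, -2), 6)*268 = -1/11*268 = -268/11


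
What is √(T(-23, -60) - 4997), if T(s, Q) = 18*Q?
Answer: I*√6077 ≈ 77.955*I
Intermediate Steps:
√(T(-23, -60) - 4997) = √(18*(-60) - 4997) = √(-1080 - 4997) = √(-6077) = I*√6077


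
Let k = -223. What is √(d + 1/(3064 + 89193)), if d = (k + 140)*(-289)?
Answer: 2*√51040462416405/92257 ≈ 154.88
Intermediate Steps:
d = 23987 (d = (-223 + 140)*(-289) = -83*(-289) = 23987)
√(d + 1/(3064 + 89193)) = √(23987 + 1/(3064 + 89193)) = √(23987 + 1/92257) = √(2212968660/92257) = 2*√51040462416405/92257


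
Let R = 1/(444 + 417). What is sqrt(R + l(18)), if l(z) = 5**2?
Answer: sqrt(18533886)/861 ≈ 5.0001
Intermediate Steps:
l(z) = 25
R = 1/861 ≈ 0.0011614
sqrt(R + l(18)) = sqrt(1/861 + 25) = sqrt(21526/861) = sqrt(18533886)/861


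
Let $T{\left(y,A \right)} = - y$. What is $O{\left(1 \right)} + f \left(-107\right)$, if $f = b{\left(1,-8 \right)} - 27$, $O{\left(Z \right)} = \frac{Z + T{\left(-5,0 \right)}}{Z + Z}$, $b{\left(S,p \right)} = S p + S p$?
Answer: $4604$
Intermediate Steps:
$b{\left(S,p \right)} = 2 S p$
$O{\left(Z \right)} = \frac{5 + Z}{2 Z}$ ($O{\left(Z \right)} = \frac{Z - -5}{Z + Z} = \frac{Z + 5}{2 Z} = \left(5 + Z\right) \frac{1}{2 Z} = \frac{5 + Z}{2 Z}$)
$f = -43$ ($f = 2 \cdot 1 \left(-8\right) - 27 = -16 - 27 = -43$)
$O{\left(1 \right)} + f \left(-107\right) = \frac{5 + 1}{2 \cdot 1} - -4601 = \frac{1}{2} \cdot 1 \cdot 6 + 4601 = 3 + 4601 = 4604$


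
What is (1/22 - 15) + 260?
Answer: 5391/22 ≈ 245.05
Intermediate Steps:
(1/22 - 15) + 260 = -329/22 + 260 = 5391/22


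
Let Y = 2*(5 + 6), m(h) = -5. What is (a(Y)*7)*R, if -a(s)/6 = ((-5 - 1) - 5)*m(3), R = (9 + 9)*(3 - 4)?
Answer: 41580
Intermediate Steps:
Y = 22 (Y = 2*11 = 22)
R = -18 (R = 18*(-1) = -18)
a(s) = -330 (a(s) = -6*((-5 - 1) - 5)*(-5) = -6*(-6 - 5)*(-5) = -(-66)*(-5) = -6*55 = -330)
(a(Y)*7)*R = -330*7*(-18) = -2310*(-18) = 41580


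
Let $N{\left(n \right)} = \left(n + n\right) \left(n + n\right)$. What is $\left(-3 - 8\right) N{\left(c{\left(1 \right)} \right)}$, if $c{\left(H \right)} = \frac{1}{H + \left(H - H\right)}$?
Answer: $-44$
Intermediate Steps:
$c{\left(H \right)} = \frac{1}{H}$ ($c{\left(H \right)} = \frac{1}{H + 0} = \frac{1}{H}$)
$N{\left(n \right)} = 4 n^{2}$ ($N{\left(n \right)} = 2 n 2 n = 4 n^{2}$)
$\left(-3 - 8\right) N{\left(c{\left(1 \right)} \right)} = \left(-3 - 8\right) 4 \left(1^{-1}\right)^{2} = - 11 \cdot 4 \cdot 1^{2} = - 11 \cdot 4 \cdot 1 = \left(-11\right) 4 = -44$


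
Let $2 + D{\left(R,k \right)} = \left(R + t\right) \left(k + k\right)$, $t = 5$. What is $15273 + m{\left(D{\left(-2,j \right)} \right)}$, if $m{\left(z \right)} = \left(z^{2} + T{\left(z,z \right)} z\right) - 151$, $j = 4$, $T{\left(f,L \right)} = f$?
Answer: $16090$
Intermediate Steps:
$D{\left(R,k \right)} = -2 + 2 k \left(5 + R\right)$ ($D{\left(R,k \right)} = -2 + \left(R + 5\right) \left(k + k\right) = -2 + \left(5 + R\right) 2 k = -2 + 2 k \left(5 + R\right)$)
$m{\left(z \right)} = -151 + 2 z^{2}$ ($m{\left(z \right)} = \left(z^{2} + z z\right) - 151 = \left(z^{2} + z^{2}\right) - 151 = 2 z^{2} - 151 = -151 + 2 z^{2}$)
$15273 + m{\left(D{\left(-2,j \right)} \right)} = 15273 - \left(151 - 2 \left(-2 + 10 \cdot 4 + 2 \left(-2\right) 4\right)^{2}\right) = 15273 - \left(151 - 2 \left(-2 + 40 - 16\right)^{2}\right) = 15273 - \left(151 - 2 \cdot 22^{2}\right) = 15273 + \left(-151 + 2 \cdot 484\right) = 15273 + \left(-151 + 968\right) = 15273 + 817 = 16090$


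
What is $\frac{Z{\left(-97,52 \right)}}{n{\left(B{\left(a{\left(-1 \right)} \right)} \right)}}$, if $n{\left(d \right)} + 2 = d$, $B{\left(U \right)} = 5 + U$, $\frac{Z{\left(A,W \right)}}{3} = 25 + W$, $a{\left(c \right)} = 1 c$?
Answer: $\frac{231}{2} \approx 115.5$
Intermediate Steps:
$a{\left(c \right)} = c$
$Z{\left(A,W \right)} = 75 + 3 W$ ($Z{\left(A,W \right)} = 3 \left(25 + W\right) = 75 + 3 W$)
$n{\left(d \right)} = -2 + d$
$\frac{Z{\left(-97,52 \right)}}{n{\left(B{\left(a{\left(-1 \right)} \right)} \right)}} = \frac{75 + 3 \cdot 52}{-2 + \left(5 - 1\right)} = \frac{75 + 156}{-2 + 4} = \frac{231}{2}$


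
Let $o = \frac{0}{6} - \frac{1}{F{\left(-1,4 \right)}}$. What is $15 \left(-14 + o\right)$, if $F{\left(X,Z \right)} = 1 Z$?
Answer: $- \frac{855}{4} \approx -213.75$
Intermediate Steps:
$F{\left(X,Z \right)} = Z$
$o = - \frac{1}{4}$ ($o = \frac{0}{6} - \frac{1}{4} = 0 \cdot \frac{1}{6} - \frac{1}{4} = 0 - \frac{1}{4} = - \frac{1}{4} \approx -0.25$)
$15 \left(-14 + o\right) = 15 \left(-14 - \frac{1}{4}\right) = 15 \left(- \frac{57}{4}\right) = - \frac{855}{4}$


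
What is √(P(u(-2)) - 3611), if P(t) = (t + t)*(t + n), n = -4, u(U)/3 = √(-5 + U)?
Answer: √(-3737 - 24*I*√7) ≈ 0.5193 - 61.133*I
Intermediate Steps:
u(U) = 3*√(-5 + U)
P(t) = 2*t*(-4 + t) (P(t) = (t + t)*(t - 4) = (2*t)*(-4 + t) = 2*t*(-4 + t))
√(P(u(-2)) - 3611) = √(2*(3*√(-5 - 2))*(-4 + 3*√(-5 - 2)) - 3611) = √(2*(3*√(-7))*(-4 + 3*√(-7)) - 3611) = √(2*(3*(I*√7))*(-4 + 3*(I*√7)) - 3611) = √(2*(3*I*√7)*(-4 + 3*I*√7) - 3611) = √(6*I*√7*(-4 + 3*I*√7) - 3611) = √(-3611 + 6*I*√7*(-4 + 3*I*√7))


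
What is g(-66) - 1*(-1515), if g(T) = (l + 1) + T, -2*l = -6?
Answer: 1453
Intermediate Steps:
l = 3 (l = -1/2*(-6) = 3)
g(T) = 4 + T (g(T) = (3 + 1) + T = 4 + T)
g(-66) - 1*(-1515) = (4 - 66) - 1*(-1515) = -62 + 1515 = 1453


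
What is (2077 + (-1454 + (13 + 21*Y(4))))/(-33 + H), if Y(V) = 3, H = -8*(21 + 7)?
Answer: -699/257 ≈ -2.7198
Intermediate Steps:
H = -224 (H = -8*28 = -224)
(2077 + (-1454 + (13 + 21*Y(4))))/(-33 + H) = (2077 + (-1454 + (13 + 21*3)))/(-33 - 224) = (2077 + (-1454 + (13 + 63)))/(-257) = (2077 + (-1454 + 76))*(-1/257) = (2077 - 1378)*(-1/257) = 699*(-1/257) = -699/257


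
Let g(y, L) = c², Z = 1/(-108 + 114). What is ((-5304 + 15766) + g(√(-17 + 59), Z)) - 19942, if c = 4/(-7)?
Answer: -464504/49 ≈ -9479.7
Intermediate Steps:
Z = ⅙ (Z = 1/6 = ⅙ ≈ 0.16667)
c = -4/7 (c = 4*(-⅐) = -4/7 ≈ -0.57143)
g(y, L) = 16/49 (g(y, L) = (-4/7)² = 16/49)
((-5304 + 15766) + g(√(-17 + 59), Z)) - 19942 = ((-5304 + 15766) + 16/49) - 19942 = (10462 + 16/49) - 19942 = 512654/49 - 19942 = -464504/49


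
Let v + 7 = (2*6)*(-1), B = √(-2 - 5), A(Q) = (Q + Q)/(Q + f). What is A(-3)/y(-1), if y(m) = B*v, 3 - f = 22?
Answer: 3*I*√7/1463 ≈ 0.0054253*I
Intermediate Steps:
f = -19 (f = 3 - 1*22 = 3 - 22 = -19)
A(Q) = 2*Q/(-19 + Q) (A(Q) = (Q + Q)/(Q - 19) = (2*Q)/(-19 + Q) = 2*Q/(-19 + Q))
B = I*√7 (B = √(-7) = I*√7 ≈ 2.6458*I)
v = -19 (v = -7 + (2*6)*(-1) = -7 + 12*(-1) = -7 - 12 = -19)
y(m) = -19*I*√7 (y(m) = (I*√7)*(-19) = -19*I*√7)
A(-3)/y(-1) = (2*(-3)/(-19 - 3))/((-19*I*√7)) = (2*(-3)/(-22))*(I*√7/133) = (2*(-3)*(-1/22))*(I*√7/133) = 3*(I*√7/133)/11 = 3*I*√7/1463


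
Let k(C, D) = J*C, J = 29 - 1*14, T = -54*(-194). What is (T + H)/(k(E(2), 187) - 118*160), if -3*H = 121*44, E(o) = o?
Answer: -1004/2175 ≈ -0.46161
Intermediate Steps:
T = 10476
J = 15 (J = 29 - 14 = 15)
H = -5324/3 (H = -121*44/3 = -⅓*5324 = -5324/3 ≈ -1774.7)
k(C, D) = 15*C
(T + H)/(k(E(2), 187) - 118*160) = (10476 - 5324/3)/(15*2 - 118*160) = 26104/(3*(30 - 18880)) = (26104/3)/(-18850) = (26104/3)*(-1/18850) = -1004/2175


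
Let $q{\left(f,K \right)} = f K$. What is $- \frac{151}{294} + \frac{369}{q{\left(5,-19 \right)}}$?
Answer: $- \frac{122831}{27930} \approx -4.3978$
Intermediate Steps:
$q{\left(f,K \right)} = K f$
$- \frac{151}{294} + \frac{369}{q{\left(5,-19 \right)}} = - \frac{151}{294} + \frac{369}{\left(-19\right) 5} = \left(-151\right) \frac{1}{294} + \frac{369}{-95} = - \frac{151}{294} + 369 \left(- \frac{1}{95}\right) = - \frac{151}{294} - \frac{369}{95} = - \frac{122831}{27930}$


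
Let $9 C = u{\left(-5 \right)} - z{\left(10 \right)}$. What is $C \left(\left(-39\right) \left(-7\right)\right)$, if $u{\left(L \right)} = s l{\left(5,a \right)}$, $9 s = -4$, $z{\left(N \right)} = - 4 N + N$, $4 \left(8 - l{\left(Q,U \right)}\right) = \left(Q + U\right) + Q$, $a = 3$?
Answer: $\frac{22841}{27} \approx 845.96$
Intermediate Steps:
$l{\left(Q,U \right)} = 8 - \frac{Q}{2} - \frac{U}{4}$ ($l{\left(Q,U \right)} = 8 - \frac{\left(Q + U\right) + Q}{4} = 8 - \frac{U + 2 Q}{4} = 8 - \left(\frac{Q}{2} + \frac{U}{4}\right) = 8 - \frac{Q}{2} - \frac{U}{4}$)
$z{\left(N \right)} = - 3 N$
$s = - \frac{4}{9}$ ($s = \frac{1}{9} \left(-4\right) = - \frac{4}{9} \approx -0.44444$)
$u{\left(L \right)} = - \frac{19}{9}$ ($u{\left(L \right)} = - \frac{4 \left(8 - \frac{5}{2} - \frac{3}{4}\right)}{9} = \left(- \frac{4}{9}\right) \frac{19}{4} = - \frac{19}{9}$)
$C = \frac{251}{81}$ ($C = \frac{- \frac{19}{9} - \left(-3\right) 10}{9} = \frac{- \frac{19}{9} - -30}{9} = \frac{- \frac{19}{9} + 30}{9} = \frac{1}{9} \cdot \frac{251}{9} = \frac{251}{81} \approx 3.0988$)
$C \left(\left(-39\right) \left(-7\right)\right) = \frac{251 \left(\left(-39\right) \left(-7\right)\right)}{81} = \frac{251}{81} \cdot 273 = \frac{22841}{27}$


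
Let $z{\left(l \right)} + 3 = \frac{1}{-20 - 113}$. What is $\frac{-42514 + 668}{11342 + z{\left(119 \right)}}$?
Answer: $- \frac{2782759}{754043} \approx -3.6905$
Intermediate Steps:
$z{\left(l \right)} = - \frac{400}{133}$ ($z{\left(l \right)} = -3 + \frac{1}{-20 - 113} = -3 + \frac{1}{-133} = -3 - \frac{1}{133} = - \frac{400}{133}$)
$\frac{-42514 + 668}{11342 + z{\left(119 \right)}} = \frac{-42514 + 668}{11342 - \frac{400}{133}} = - \frac{41846}{\frac{1508086}{133}} = \left(-41846\right) \frac{133}{1508086} = - \frac{2782759}{754043}$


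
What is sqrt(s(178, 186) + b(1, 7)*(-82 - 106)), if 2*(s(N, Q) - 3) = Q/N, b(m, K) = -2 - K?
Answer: sqrt(53720934)/178 ≈ 41.177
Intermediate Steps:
s(N, Q) = 3 + Q/(2*N) (s(N, Q) = 3 + (Q/N)/2 = 3 + Q/(2*N))
sqrt(s(178, 186) + b(1, 7)*(-82 - 106)) = sqrt((3 + (1/2)*186/178) + (-2 - 1*7)*(-82 - 106)) = sqrt((3 + (1/2)*186*(1/178)) + (-2 - 7)*(-188)) = sqrt((3 + 93/178) - 9*(-188)) = sqrt(627/178 + 1692) = sqrt(301803/178) = sqrt(53720934)/178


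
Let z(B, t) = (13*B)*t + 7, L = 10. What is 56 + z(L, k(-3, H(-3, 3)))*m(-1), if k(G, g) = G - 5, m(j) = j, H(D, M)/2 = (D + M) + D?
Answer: 1089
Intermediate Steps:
H(D, M) = 2*M + 4*D (H(D, M) = 2*((D + M) + D) = 2*(M + 2*D) = 2*M + 4*D)
k(G, g) = -5 + G
z(B, t) = 7 + 13*B*t (z(B, t) = 13*B*t + 7 = 7 + 13*B*t)
56 + z(L, k(-3, H(-3, 3)))*m(-1) = 56 + (7 + 13*10*(-5 - 3))*(-1) = 56 + (7 + 13*10*(-8))*(-1) = 56 + (7 - 1040)*(-1) = 56 - 1033*(-1) = 56 + 1033 = 1089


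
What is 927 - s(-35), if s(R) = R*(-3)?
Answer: 822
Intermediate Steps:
s(R) = -3*R
927 - s(-35) = 927 - (-3)*(-35) = 927 - 1*105 = 927 - 105 = 822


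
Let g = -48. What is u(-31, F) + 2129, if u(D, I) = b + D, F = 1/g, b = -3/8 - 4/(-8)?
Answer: 16785/8 ≈ 2098.1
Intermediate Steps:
b = 1/8 (b = -3*1/8 - 4*(-1/8) = -3/8 + 1/2 = 1/8 ≈ 0.12500)
F = -1/48 (F = 1/(-48) = -1/48 ≈ -0.020833)
u(D, I) = 1/8 + D
u(-31, F) + 2129 = (1/8 - 31) + 2129 = -247/8 + 2129 = 16785/8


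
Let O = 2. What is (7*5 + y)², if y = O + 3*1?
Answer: 1600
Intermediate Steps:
y = 5 (y = 2 + 3*1 = 2 + 3 = 5)
(7*5 + y)² = (7*5 + 5)² = (35 + 5)² = 40² = 1600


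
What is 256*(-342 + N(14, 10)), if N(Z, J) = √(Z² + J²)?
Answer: -87552 + 512*√74 ≈ -83148.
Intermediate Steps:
N(Z, J) = √(J² + Z²)
256*(-342 + N(14, 10)) = 256*(-342 + √(10² + 14²)) = 256*(-342 + √(100 + 196)) = 256*(-342 + √296) = 256*(-342 + 2*√74) = -87552 + 512*√74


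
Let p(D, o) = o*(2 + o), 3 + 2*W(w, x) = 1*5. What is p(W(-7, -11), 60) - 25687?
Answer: -21967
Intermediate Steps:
W(w, x) = 1 (W(w, x) = -3/2 + (1*5)/2 = -3/2 + (1/2)*5 = -3/2 + 5/2 = 1)
p(W(-7, -11), 60) - 25687 = 60*(2 + 60) - 25687 = 60*62 - 25687 = 3720 - 25687 = -21967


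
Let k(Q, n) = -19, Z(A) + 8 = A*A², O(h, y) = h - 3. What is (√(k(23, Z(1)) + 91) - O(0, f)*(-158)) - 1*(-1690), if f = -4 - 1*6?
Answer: 1216 + 6*√2 ≈ 1224.5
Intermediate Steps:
f = -10 (f = -4 - 6 = -10)
O(h, y) = -3 + h
Z(A) = -8 + A³ (Z(A) = -8 + A*A² = -8 + A³)
(√(k(23, Z(1)) + 91) - O(0, f)*(-158)) - 1*(-1690) = (√(-19 + 91) - (-3 + 0)*(-158)) - 1*(-1690) = (√72 - (-3)*(-158)) + 1690 = (6*√2 - 1*474) + 1690 = (6*√2 - 474) + 1690 = (-474 + 6*√2) + 1690 = 1216 + 6*√2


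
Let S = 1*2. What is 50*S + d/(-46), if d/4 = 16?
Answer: 2268/23 ≈ 98.609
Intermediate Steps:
d = 64 (d = 4*16 = 64)
S = 2
50*S + d/(-46) = 50*2 + 64/(-46) = 100 + 64*(-1/46) = 100 - 32/23 = 2268/23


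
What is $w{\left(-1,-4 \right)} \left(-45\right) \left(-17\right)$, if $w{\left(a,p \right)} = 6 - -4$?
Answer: $7650$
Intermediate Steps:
$w{\left(a,p \right)} = 10$ ($w{\left(a,p \right)} = 6 + 4 = 10$)
$w{\left(-1,-4 \right)} \left(-45\right) \left(-17\right) = 10 \left(-45\right) \left(-17\right) = \left(-450\right) \left(-17\right) = 7650$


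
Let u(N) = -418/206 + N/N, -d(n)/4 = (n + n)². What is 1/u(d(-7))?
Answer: -103/106 ≈ -0.97170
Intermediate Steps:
d(n) = -16*n² (d(n) = -4*(n + n)² = -4*4*n² = -16*n²)
u(N) = -106/103 (u(N) = -418*1/206 + 1 = -209/103 + 1 = -106/103)
1/u(d(-7)) = 1/(-106/103) = -103/106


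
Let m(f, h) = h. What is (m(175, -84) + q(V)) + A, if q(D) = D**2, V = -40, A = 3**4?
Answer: 1597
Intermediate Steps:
A = 81
(m(175, -84) + q(V)) + A = (-84 + (-40)**2) + 81 = (-84 + 1600) + 81 = 1516 + 81 = 1597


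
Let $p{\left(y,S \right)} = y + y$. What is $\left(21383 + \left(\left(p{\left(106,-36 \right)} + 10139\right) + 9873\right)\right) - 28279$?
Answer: $13328$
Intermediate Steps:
$p{\left(y,S \right)} = 2 y$
$\left(21383 + \left(\left(p{\left(106,-36 \right)} + 10139\right) + 9873\right)\right) - 28279 = \left(21383 + \left(\left(2 \cdot 106 + 10139\right) + 9873\right)\right) - 28279 = \left(21383 + \left(\left(212 + 10139\right) + 9873\right)\right) - 28279 = \left(21383 + \left(10351 + 9873\right)\right) - 28279 = \left(21383 + 20224\right) - 28279 = 41607 - 28279 = 13328$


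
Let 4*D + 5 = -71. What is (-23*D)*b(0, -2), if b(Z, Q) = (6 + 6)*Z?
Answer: 0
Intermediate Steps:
D = -19 (D = -5/4 + (¼)*(-71) = -5/4 - 71/4 = -19)
b(Z, Q) = 12*Z
(-23*D)*b(0, -2) = (-23*(-19))*(12*0) = 437*0 = 0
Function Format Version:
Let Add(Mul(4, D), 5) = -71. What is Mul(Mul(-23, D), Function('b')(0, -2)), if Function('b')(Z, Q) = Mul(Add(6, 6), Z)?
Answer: 0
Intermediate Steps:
D = -19 (D = Add(Rational(-5, 4), Mul(Rational(1, 4), -71)) = Add(Rational(-5, 4), Rational(-71, 4)) = -19)
Function('b')(Z, Q) = Mul(12, Z)
Mul(Mul(-23, D), Function('b')(0, -2)) = Mul(Mul(-23, -19), Mul(12, 0)) = Mul(437, 0) = 0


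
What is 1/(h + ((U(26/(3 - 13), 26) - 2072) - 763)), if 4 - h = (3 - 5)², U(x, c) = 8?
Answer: -1/2827 ≈ -0.00035373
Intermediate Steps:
h = 0 (h = 4 - (3 - 5)² = 4 - 1*(-2)² = 4 - 1*4 = 4 - 4 = 0)
1/(h + ((U(26/(3 - 13), 26) - 2072) - 763)) = 1/(0 + ((8 - 2072) - 763)) = 1/(0 + (-2064 - 763)) = 1/(0 - 2827) = 1/(-2827) = -1/2827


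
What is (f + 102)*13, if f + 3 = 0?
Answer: 1287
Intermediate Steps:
f = -3 (f = -3 + 0 = -3)
(f + 102)*13 = (-3 + 102)*13 = 99*13 = 1287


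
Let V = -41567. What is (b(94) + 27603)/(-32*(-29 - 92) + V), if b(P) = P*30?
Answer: -10141/12565 ≈ -0.80708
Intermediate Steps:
b(P) = 30*P
(b(94) + 27603)/(-32*(-29 - 92) + V) = (30*94 + 27603)/(-32*(-29 - 92) - 41567) = (2820 + 27603)/(-32*(-121) - 41567) = 30423/(3872 - 41567) = 30423/(-37695) = 30423*(-1/37695) = -10141/12565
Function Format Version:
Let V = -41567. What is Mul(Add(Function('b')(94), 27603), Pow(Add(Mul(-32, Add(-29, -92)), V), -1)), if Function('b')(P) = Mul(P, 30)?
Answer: Rational(-10141, 12565) ≈ -0.80708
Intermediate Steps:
Function('b')(P) = Mul(30, P)
Mul(Add(Function('b')(94), 27603), Pow(Add(Mul(-32, Add(-29, -92)), V), -1)) = Mul(Add(Mul(30, 94), 27603), Pow(Add(Mul(-32, Add(-29, -92)), -41567), -1)) = Mul(Add(2820, 27603), Pow(Add(Mul(-32, -121), -41567), -1)) = Mul(30423, Pow(Add(3872, -41567), -1)) = Mul(30423, Pow(-37695, -1)) = Mul(30423, Rational(-1, 37695)) = Rational(-10141, 12565)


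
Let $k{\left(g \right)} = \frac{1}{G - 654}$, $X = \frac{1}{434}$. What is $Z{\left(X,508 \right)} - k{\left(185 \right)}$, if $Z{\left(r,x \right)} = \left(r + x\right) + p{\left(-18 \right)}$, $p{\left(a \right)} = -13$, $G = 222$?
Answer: $\frac{46403713}{93744} \approx 495.0$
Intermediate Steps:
$X = \frac{1}{434} \approx 0.0023041$
$k{\left(g \right)} = - \frac{1}{432}$ ($k{\left(g \right)} = \frac{1}{222 - 654} = \frac{1}{-432} = - \frac{1}{432}$)
$Z{\left(r,x \right)} = -13 + r + x$ ($Z{\left(r,x \right)} = \left(r + x\right) - 13 = -13 + r + x$)
$Z{\left(X,508 \right)} - k{\left(185 \right)} = \left(-13 + \frac{1}{434} + 508\right) - - \frac{1}{432} = \frac{214831}{434} + \frac{1}{432} = \frac{46403713}{93744}$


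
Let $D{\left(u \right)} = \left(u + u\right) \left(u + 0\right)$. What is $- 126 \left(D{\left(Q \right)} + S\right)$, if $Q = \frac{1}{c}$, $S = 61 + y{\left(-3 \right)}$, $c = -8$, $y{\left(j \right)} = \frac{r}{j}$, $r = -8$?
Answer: $- \frac{128415}{16} \approx -8025.9$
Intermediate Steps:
$y{\left(j \right)} = - \frac{8}{j}$
$S = \frac{191}{3}$ ($S = 61 - \frac{8}{-3} = 61 - - \frac{8}{3} = 61 + \frac{8}{3} = \frac{191}{3} \approx 63.667$)
$Q = - \frac{1}{8}$ ($Q = \frac{1}{-8} = - \frac{1}{8} \approx -0.125$)
$D{\left(u \right)} = 2 u^{2}$ ($D{\left(u \right)} = 2 u u = 2 u^{2}$)
$- 126 \left(D{\left(Q \right)} + S\right) = - 126 \left(2 \left(- \frac{1}{8}\right)^{2} + \frac{191}{3}\right) = - 126 \left(2 \cdot \frac{1}{64} + \frac{191}{3}\right) = - 126 \left(\frac{1}{32} + \frac{191}{3}\right) = \left(-126\right) \frac{6115}{96} = - \frac{128415}{16}$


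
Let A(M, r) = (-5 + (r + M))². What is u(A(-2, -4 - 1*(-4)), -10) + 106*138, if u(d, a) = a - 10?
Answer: 14608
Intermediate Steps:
A(M, r) = (-5 + M + r)² (A(M, r) = (-5 + (M + r))² = (-5 + M + r)²)
u(d, a) = -10 + a
u(A(-2, -4 - 1*(-4)), -10) + 106*138 = (-10 - 10) + 106*138 = -20 + 14628 = 14608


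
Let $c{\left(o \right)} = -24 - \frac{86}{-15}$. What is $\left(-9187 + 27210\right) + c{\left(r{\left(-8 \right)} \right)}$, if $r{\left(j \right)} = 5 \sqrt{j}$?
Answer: $\frac{270071}{15} \approx 18005.0$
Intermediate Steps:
$c{\left(o \right)} = - \frac{274}{15}$ ($c{\left(o \right)} = -24 - - \frac{86}{15} = -24 + \frac{86}{15} = - \frac{274}{15}$)
$\left(-9187 + 27210\right) + c{\left(r{\left(-8 \right)} \right)} = \left(-9187 + 27210\right) - \frac{274}{15} = 18023 - \frac{274}{15} = \frac{270071}{15}$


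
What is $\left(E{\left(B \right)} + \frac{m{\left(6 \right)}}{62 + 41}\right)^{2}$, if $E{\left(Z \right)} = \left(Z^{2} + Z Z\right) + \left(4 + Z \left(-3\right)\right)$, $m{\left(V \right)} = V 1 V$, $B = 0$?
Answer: $\frac{200704}{10609} \approx 18.918$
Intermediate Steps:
$m{\left(V \right)} = V^{2}$ ($m{\left(V \right)} = V V = V^{2}$)
$E{\left(Z \right)} = 4 - 3 Z + 2 Z^{2}$ ($E{\left(Z \right)} = \left(Z^{2} + Z^{2}\right) - \left(-4 + 3 Z\right) = 2 Z^{2} - \left(-4 + 3 Z\right) = 4 - 3 Z + 2 Z^{2}$)
$\left(E{\left(B \right)} + \frac{m{\left(6 \right)}}{62 + 41}\right)^{2} = \left(\left(4 - 0 + 2 \cdot 0^{2}\right) + \frac{6^{2}}{62 + 41}\right)^{2} = \left(\left(4 + 0 + 2 \cdot 0\right) + \frac{36}{103}\right)^{2} = \left(\left(4 + 0 + 0\right) + 36 \cdot \frac{1}{103}\right)^{2} = \left(4 + \frac{36}{103}\right)^{2} = \left(\frac{448}{103}\right)^{2} = \frac{200704}{10609}$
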